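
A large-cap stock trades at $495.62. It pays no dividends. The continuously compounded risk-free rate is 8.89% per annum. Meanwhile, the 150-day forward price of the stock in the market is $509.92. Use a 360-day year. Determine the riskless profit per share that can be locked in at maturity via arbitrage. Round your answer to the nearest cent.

Fair forward: F* = S·e^(carry·T), with carry = r = 0.0889
F* = 495.62 · e^(0.0889 × 150/360) = 495.62 · e^0.037042 = 495.62 × 1.037737 = $514.3232
Market $509.92 < fair $514.3232: forward underpriced → reverse cash-and-carry (short spot, go long the forward).
At maturity, profit = |F_mkt − F*| = |509.92 − 514.3232| = $4.40 per share

$4.40 per share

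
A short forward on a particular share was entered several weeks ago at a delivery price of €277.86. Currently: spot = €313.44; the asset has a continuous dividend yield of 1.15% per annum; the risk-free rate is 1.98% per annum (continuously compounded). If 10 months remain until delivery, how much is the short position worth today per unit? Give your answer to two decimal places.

Current fair forward for the remaining 10 months: F = S·e^((r − q)·T), (r − q) = 0.0198 − 0.0115 = 0.0083
F = 313.44 · e^(0.0083 × 10/12) = 313.44 × 1.006941 = 315.6156
Value of long forward = (F − K)·e^(−rT) = (315.6156 − 277.86) · e^(−0.0198·10/12)
= 37.7556 × 0.983635 = 37.14
Short position value = −(long value) = -€37.14

-€37.14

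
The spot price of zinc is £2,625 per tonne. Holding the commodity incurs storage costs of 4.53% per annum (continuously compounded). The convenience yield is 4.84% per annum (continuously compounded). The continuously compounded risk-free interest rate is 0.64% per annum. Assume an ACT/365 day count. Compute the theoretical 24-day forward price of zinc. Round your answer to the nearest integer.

£2,626 per tonne

Net carry = r + u − y = 0.0064 + 0.0453 − 0.0484 = 0.0033
F = S·e^((r+u−y)T) = 2625 · e^(0.0033 × 24/365) = 2625 · e^0.000217
= 2625 × 1.000217 = £2,626 per tonne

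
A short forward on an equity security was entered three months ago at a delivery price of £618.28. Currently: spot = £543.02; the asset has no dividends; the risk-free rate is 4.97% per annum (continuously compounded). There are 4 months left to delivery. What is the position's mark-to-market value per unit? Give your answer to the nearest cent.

Current fair forward for the remaining 4 months: F = S·e^(r·T), r = 0.0497
F = 543.02 · e^(0.0497 × 4/12) = 543.02 × 1.016705 = 552.0911
Value of long forward = (F − K)·e^(−rT) = (552.0911 − 618.28) · e^(−0.0497·4/12)
= -66.1889 × 0.983570 = -65.10
Short position value = −(long value) = £65.10

£65.10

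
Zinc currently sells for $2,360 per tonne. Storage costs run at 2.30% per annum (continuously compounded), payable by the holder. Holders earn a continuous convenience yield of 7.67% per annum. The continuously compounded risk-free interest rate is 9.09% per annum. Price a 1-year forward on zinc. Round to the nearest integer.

$2,449 per tonne

Net carry = r + u − y = 0.0909 + 0.0230 − 0.0767 = 0.0372
F = S·e^((r+u−y)T) = 2360 · e^(0.0372 × 1) = 2360 · e^0.037200
= 2360 × 1.037901 = $2,449 per tonne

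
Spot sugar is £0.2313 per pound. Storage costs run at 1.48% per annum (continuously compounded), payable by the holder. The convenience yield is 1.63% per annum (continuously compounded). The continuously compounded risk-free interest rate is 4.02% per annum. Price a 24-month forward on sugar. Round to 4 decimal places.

Net carry = r + u − y = 0.0402 + 0.0148 − 0.0163 = 0.0387
F = S·e^((r+u−y)T) = 0.2313 · e^(0.0387 × 24/12) = 0.2313 · e^0.077400
= 0.2313 × 1.080474 = £0.2499 per pound

£0.2499 per pound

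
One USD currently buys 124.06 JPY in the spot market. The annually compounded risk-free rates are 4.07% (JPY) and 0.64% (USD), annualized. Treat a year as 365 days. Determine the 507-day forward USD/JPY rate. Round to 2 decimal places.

By covered interest parity, F = S · (1+r_JPY)^T / (1+r_USD)^T
= 124.06 × 1.056978 / 1.008901 = 124.06 × 1.047653
F = 129.97 JPY per USD

129.97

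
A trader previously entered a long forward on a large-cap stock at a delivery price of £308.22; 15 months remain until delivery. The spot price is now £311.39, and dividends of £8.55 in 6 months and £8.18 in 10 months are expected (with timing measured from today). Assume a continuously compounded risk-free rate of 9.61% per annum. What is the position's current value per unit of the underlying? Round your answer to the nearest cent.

£22.36

PV(remaining dividends) I = 8.55·e^(−0.0961·6/12) + 8.18·e^(−0.0961·10/12) = 15.6993
Current forward F = (S − I)·e^(rT) = (311.39 − 15.6993)·e^(0.0961·15/12) = 295.6907 × 1.127638 = 333.4321
Value (long) = (F − K)·e^(−rT) = (333.4321 − 308.22) × 0.886810 = 22.3583
Value = £22.36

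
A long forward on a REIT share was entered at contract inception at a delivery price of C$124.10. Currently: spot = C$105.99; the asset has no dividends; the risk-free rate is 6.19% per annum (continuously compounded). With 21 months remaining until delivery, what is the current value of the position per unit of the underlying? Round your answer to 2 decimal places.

Current fair forward for the remaining 21 months: F = S·e^(r·T), r = 0.0619
F = 105.99 · e^(0.0619 × 21/12) = 105.99 × 1.114410 = 118.1163
Value of long forward = (F − K)·e^(−rT) = (118.1163 − 124.10) · e^(−0.0619·21/12)
= -5.9837 × 0.897336 = -5.37

-C$5.37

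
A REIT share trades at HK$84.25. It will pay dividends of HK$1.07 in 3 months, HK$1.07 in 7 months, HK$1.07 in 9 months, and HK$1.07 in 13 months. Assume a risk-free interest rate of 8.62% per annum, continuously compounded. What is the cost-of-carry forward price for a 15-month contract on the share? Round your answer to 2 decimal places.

HK$89.33

PV(dividends) I = 1.07·e^(−0.0862·3/12) + 1.07·e^(−0.0862·7/12) + 1.07·e^(−0.0862·9/12) + 1.07·e^(−0.0862·13/12)
I = 1.0472 + 1.0175 + 1.0030 + 0.9746 = 4.0423
F = (S − I)·e^(rT) = (84.25 − 4.0423) · e^(0.0862·15/12)
= 80.2077 · e^0.107750 = 80.2077 × 1.113769 = HK$89.33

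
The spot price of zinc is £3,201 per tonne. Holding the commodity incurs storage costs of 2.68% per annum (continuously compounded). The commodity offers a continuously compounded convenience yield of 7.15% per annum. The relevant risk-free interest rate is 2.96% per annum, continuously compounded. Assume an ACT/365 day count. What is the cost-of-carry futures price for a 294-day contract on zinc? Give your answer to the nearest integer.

Net carry = r + u − y = 0.0296 + 0.0268 − 0.0715 = -0.0151
F = S·e^((r+u−y)T) = 3201 · e^(-0.0151 × 294/365) = 3201 · e^-0.012163
= 3201 × 0.987911 = £3,162 per tonne

£3,162 per tonne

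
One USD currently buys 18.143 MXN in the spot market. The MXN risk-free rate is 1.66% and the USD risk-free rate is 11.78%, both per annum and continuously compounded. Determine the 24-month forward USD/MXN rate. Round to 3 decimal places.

F = S·e^((r_MXN − r_USD)T) = 18.143 · e^((0.0166 − 0.1178) × 24/12)
= 18.143 · e^-0.202400 = 18.143 × 0.816768
F = 14.819 MXN per USD

14.819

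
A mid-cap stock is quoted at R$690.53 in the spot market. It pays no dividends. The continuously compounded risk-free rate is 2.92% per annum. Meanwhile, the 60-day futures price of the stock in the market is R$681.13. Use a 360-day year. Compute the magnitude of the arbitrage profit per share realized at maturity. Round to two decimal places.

Fair futures: F* = S·e^(carry·T), with carry = r = 0.0292
F* = 690.53 · e^(0.0292 × 60/360) = 690.53 · e^0.004867 = 690.53 × 1.004879 = R$693.8991
Market R$681.13 < fair R$693.8991: forward underpriced → reverse cash-and-carry (short spot, go long the forward).
At maturity, profit = |F_mkt − F*| = |681.13 − 693.8991| = R$12.77 per share

R$12.77 per share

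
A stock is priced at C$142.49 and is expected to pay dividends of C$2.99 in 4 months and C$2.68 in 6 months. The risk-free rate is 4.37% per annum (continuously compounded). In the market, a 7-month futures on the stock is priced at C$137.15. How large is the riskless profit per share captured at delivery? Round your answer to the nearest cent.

PV(dividends) I = 2.99·e^(−0.0437·4/12) + 2.68·e^(−0.0437·6/12) = 5.5688
Fair futures F* = (S − I)·e^(rT) = (142.49 − 5.5688)·e^0.025492 = 136.9212 × 1.025820 = 140.4565
Market C$137.15 < fair 140.4565: forward underpriced → reverse cash-and-carry (short the stock, invest proceeds at r, pay the dividends, go long the forward).
Profit at T = |F_mkt − F*| = |137.15 − 140.4565| = C$3.31 per share

C$3.31 per share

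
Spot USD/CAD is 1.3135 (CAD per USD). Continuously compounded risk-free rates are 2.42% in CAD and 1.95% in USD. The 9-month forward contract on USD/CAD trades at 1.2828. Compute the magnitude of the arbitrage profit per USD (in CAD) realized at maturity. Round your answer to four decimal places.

0.0353 per USD (in CAD)

Fair forward: F* = S·e^(carry·T), with carry = (r_CAD − r_USD) = 0.0242 − 0.0195 = 0.0047
F* = 1.3135 · e^(0.0047 × 9/12) = 1.3135 · e^0.003525 = 1.3135 × 1.003531 = 1.3181
Market 1.2828 < fair 1.3181: forward underpriced → reverse cash-and-carry (short spot, go long the forward).
At maturity, profit = |F_mkt − F*| = |1.2828 − 1.3181| = 0.0353 per USD (in CAD)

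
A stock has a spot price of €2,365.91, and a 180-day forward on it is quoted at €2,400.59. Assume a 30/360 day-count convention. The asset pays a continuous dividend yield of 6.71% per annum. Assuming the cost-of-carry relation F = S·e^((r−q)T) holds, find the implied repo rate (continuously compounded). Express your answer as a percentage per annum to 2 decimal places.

9.62%

From F = S·e^((r−q)T): (r − q) = ln(F/S)/T
ln(2400.59/2365.91) = ln(1.014658) = 0.014552
(r − q) = 0.014552 / (180/360) = 0.029104
r = ln(F/S)/T + q = 0.029104 + 0.0671 = 0.096204
r = 9.62%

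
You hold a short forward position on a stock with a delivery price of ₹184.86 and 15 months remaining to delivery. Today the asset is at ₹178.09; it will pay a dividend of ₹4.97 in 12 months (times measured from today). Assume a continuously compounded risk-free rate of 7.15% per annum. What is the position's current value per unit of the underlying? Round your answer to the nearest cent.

-₹4.41

PV(remaining dividends) I = 4.97·e^(−0.0715·12/12) = 4.6271
Current forward F = (S − I)·e^(rT) = (178.09 − 4.6271)·e^(0.0715·15/12) = 173.4629 × 1.093491 = 189.6801
Value (long) = (F − K)·e^(−rT) = (189.6801 − 184.86) × 0.914503 = 4.4080
Short position value = −(long value) = -₹4.41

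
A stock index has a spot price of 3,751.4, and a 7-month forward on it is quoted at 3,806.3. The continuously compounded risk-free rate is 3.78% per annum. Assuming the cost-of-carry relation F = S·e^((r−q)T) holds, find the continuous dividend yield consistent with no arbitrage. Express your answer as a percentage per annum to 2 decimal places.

1.29%

From F = S·e^((r−q)T): (r − q) = ln(F/S)/T
ln(3806.3/3751.4) = ln(1.014635) = 0.014529
(r − q) = 0.014529 / (7/12) = 0.024907
q = r − ln(F/S)/T = 0.0378 − 0.024907 = 0.012893
q = 1.29%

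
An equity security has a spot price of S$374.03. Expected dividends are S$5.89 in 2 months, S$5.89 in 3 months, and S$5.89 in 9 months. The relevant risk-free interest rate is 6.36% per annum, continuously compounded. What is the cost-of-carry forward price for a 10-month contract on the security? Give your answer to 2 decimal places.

PV(dividends) I = 5.89·e^(−0.0636·2/12) + 5.89·e^(−0.0636·3/12) + 5.89·e^(−0.0636·9/12)
I = 5.8279 + 5.7971 + 5.6156 = 17.2406
F = (S − I)·e^(rT) = (374.03 − 17.2406) · e^(0.0636·10/12)
= 356.7894 · e^0.053000 = 356.7894 × 1.054430 = S$376.21

S$376.21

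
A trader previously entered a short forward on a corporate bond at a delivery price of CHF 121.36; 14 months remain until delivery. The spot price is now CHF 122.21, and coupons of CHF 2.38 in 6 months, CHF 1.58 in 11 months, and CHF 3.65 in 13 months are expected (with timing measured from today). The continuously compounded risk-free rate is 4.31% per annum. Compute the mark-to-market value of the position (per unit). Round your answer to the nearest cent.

PV(remaining coupons) I = 2.38·e^(−0.0431·6/12) + 1.58·e^(−0.0431·11/12) + 3.65·e^(−0.0431·13/12) = 7.3315
Current forward F = (S − I)·e^(rT) = (122.21 − 7.3315)·e^(0.0431·14/12) = 114.8785 × 1.051569 = 120.8027
Value (long) = (F − K)·e^(−rT) = (120.8027 − 121.36) × 0.950960 = -0.5300
Short position value = −(long value) = CHF 0.53

CHF 0.53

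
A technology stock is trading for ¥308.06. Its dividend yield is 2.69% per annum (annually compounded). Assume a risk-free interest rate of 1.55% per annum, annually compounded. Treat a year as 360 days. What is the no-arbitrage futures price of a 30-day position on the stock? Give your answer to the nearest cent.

F = S · (1+r)^T / (1+q)^T
= 308.06 × 1.001283 / 1.002214 = 308.06 × 0.999071
F = ¥307.77

¥307.77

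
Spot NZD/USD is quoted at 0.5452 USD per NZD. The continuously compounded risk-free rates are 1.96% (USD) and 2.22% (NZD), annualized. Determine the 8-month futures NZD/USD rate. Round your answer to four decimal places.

F = S·e^((r_USD − r_NZD)T) = 0.5452 · e^((0.0196 − 0.0222) × 8/12)
= 0.5452 · e^-0.001733 = 0.5452 × 0.998269
F = 0.5443 USD per NZD

0.5443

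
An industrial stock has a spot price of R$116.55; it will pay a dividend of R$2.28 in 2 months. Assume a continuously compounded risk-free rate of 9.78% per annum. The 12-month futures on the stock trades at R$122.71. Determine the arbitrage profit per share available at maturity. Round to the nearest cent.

PV(dividends) I = 2.28·e^(−0.0978·2/12) = 2.2431
Fair futures F* = (S − I)·e^(rT) = (116.55 − 2.2431)·e^0.097800 = 114.3069 × 1.102742 = 126.0510
Market R$122.71 < fair 126.0510: forward underpriced → reverse cash-and-carry (short the stock, invest proceeds at r, pay the dividends, go long the forward).
Profit at T = |F_mkt − F*| = |122.71 − 126.0510| = R$3.34 per share

R$3.34 per share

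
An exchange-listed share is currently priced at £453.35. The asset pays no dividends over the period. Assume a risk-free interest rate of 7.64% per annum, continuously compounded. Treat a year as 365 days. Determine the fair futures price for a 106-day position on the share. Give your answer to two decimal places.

F = S·e^(rT) = 453.35 · e^(0.0764 × 106/365)
= 453.35 · e^0.022187 = 453.35 × 1.022435
F = £463.52

£463.52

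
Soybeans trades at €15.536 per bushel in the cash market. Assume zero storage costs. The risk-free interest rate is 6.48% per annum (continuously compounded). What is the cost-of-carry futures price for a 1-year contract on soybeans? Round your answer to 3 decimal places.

F = S·e^(rT) = 15.536 · e^(0.0648 × 1) = 15.536 · e^0.064800
= 15.536 × 1.066946 = €16.576 per bushel

€16.576 per bushel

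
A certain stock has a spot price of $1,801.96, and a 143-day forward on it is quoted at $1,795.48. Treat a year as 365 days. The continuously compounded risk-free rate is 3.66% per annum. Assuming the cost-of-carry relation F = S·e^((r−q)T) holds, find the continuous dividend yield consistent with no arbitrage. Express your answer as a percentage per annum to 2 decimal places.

From F = S·e^((r−q)T): (r − q) = ln(F/S)/T
ln(1795.48/1801.96) = ln(0.996404) = -0.003602
(r − q) = -0.003602 / (143/365) = -0.009194
q = r − ln(F/S)/T = 0.0366 + 0.009194 = 0.045794
q = 4.58%

4.58%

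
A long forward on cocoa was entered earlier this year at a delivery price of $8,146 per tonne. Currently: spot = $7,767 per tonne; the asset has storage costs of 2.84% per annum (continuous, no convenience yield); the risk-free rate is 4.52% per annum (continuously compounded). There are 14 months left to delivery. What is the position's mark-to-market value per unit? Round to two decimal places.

Current fair forward for the remaining 14 months: F = S·e^((r + u)·T), (r + u) = 0.0452 + 0.0284 = 0.0736
F = 7767 · e^(0.0736 × 14/12) = 7767 × 1.08966103 = 8463.3972
Value of long forward = (F − K)·e^(−rT) = (8463.3972 − 8146) · e^(−0.0452·14/12)
= 317.3972 × 0.94863295 = 301.09

$301.09 per tonne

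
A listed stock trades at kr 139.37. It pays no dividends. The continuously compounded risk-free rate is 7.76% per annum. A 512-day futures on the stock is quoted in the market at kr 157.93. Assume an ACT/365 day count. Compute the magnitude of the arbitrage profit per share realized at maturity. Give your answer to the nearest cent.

Fair futures: F* = S·e^(carry·T), with carry = r = 0.0776
F* = 139.37 · e^(0.0776 × 512/365) = 139.37 · e^0.108853 = 139.37 × 1.114998 = kr 155.3973
Market kr 157.93 > fair kr 155.3973: forward overpriced → cash-and-carry (buy spot, short the forward).
At maturity, profit = |F_mkt − F*| = |157.93 − 155.3973| = kr 2.53 per share

kr 2.53 per share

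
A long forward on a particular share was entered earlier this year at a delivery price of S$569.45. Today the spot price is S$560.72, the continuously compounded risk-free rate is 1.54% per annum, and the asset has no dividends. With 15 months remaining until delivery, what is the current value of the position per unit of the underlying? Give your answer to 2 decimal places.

Current fair forward for the remaining 15 months: F = S·e^(r·T), r = 0.0154
F = 560.72 · e^(0.0154 × 15/12) = 560.72 × 1.019436 = 571.6182
Value of long forward = (F − K)·e^(−rT) = (571.6182 − 569.45) · e^(−0.0154·15/12)
= 2.1682 × 0.980934 = 2.13

S$2.13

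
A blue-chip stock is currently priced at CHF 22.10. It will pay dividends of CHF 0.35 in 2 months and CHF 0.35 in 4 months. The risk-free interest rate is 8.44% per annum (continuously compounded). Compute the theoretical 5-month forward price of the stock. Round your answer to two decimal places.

CHF 22.18

PV(dividends) I = 0.35·e^(−0.0844·2/12) + 0.35·e^(−0.0844·4/12)
I = 0.3451 + 0.3403 = 0.6854
F = (S − I)·e^(rT) = (22.10 − 0.6854) · e^(0.0844·5/12)
= 21.4146 · e^0.035167 = 21.4146 × 1.035793 = CHF 22.18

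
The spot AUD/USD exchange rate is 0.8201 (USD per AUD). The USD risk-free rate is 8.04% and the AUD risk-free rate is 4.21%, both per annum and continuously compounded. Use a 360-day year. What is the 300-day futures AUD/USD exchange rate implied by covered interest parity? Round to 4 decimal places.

F = S·e^((r_USD − r_AUD)T) = 0.8201 · e^((0.0804 − 0.0421) × 300/360)
= 0.8201 · e^0.031917 = 0.8201 × 1.032432
F = 0.8467 USD per AUD

0.8467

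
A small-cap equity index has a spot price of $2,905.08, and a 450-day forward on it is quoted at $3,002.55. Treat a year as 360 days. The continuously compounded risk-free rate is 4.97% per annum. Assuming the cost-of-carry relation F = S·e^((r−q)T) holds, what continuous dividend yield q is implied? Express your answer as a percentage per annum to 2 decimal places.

2.33%

From F = S·e^((r−q)T): (r − q) = ln(F/S)/T
ln(3002.55/2905.08) = ln(1.033552) = 0.033001
(r − q) = 0.033001 / (450/360) = 0.026401
q = r − ln(F/S)/T = 0.0497 − 0.026401 = 0.023299
q = 2.33%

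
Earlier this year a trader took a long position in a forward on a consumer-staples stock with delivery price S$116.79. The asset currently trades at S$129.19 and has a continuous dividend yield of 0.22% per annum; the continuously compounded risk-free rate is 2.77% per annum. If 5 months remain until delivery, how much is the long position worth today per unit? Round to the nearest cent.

S$13.62

Current fair forward for the remaining 5 months: F = S·e^((r − q)·T), (r − q) = 0.0277 − 0.0022 = 0.0255
F = 129.19 · e^(0.0255 × 5/12) = 129.19 × 1.010682 = 130.5700
Value of long forward = (F − K)·e^(−rT) = (130.5700 − 116.79) · e^(−0.0277·5/12)
= 13.7800 × 0.988525 = 13.62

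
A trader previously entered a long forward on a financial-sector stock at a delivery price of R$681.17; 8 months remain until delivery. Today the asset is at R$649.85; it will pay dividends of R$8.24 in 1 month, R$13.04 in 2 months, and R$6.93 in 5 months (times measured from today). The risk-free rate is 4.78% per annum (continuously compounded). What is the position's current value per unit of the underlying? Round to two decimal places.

-R$37.89

PV(remaining dividends) I = 8.24·e^(−0.0478·1/12) + 13.04·e^(−0.0478·2/12) + 6.93·e^(−0.0478·5/12) = 27.9371
Current forward F = (S − I)·e^(rT) = (649.85 − 27.9371)·e^(0.0478·8/12) = 621.9129 × 1.032380 = 642.0504
Value (long) = (F − K)·e^(−rT) = (642.0504 − 681.17) × 0.968636 = -37.8927
Value = -R$37.89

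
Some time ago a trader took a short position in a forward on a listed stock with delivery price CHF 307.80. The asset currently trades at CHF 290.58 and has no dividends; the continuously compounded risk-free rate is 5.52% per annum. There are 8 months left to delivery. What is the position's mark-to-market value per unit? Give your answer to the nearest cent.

Current fair forward for the remaining 8 months: F = S·e^(r·T), r = 0.0552
F = 290.58 · e^(0.0552 × 8/12) = 290.58 × 1.037486 = 301.4727
Value of long forward = (F − K)·e^(−rT) = (301.4727 − 307.80) · e^(−0.0552·8/12)
= -6.3273 × 0.963869 = -6.10
Short position value = −(long value) = CHF 6.10

CHF 6.10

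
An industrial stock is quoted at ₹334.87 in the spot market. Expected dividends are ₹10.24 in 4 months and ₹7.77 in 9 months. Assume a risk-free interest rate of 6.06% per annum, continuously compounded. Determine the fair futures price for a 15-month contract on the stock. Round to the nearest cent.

PV(dividends) I = 10.24·e^(−0.0606·4/12) + 7.77·e^(−0.0606·9/12)
I = 10.0352 + 7.4248 = 17.4600
F = (S − I)·e^(rT) = (334.87 − 17.4600) · e^(0.0606·15/12)
= 317.4100 · e^0.075750 = 317.4100 × 1.078693 = ₹342.39

₹342.39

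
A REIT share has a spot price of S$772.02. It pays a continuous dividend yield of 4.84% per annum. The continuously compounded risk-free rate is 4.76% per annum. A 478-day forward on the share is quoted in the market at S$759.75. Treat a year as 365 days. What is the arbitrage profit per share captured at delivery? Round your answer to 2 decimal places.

S$11.46 per share

Fair forward: F* = S·e^(carry·T), with carry = (r − q) = 0.0476 − 0.0484 = -0.0008
F* = 772.02 · e^(-0.0008 × 478/365) = 772.02 · e^-0.001048 = 772.02 × 0.998953 = S$771.2117
Market S$759.75 < fair S$771.2117: forward underpriced → reverse cash-and-carry (short spot, go long the forward).
At maturity, profit = |F_mkt − F*| = |759.75 − 771.2117| = S$11.46 per share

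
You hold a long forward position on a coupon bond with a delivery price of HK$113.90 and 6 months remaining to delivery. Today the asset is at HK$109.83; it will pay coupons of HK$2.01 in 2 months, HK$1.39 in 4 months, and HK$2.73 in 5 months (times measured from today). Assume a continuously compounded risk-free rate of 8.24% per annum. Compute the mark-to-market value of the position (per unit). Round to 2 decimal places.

-HK$5.45

PV(remaining coupons) I = 2.01·e^(−0.0824·2/12) + 1.39·e^(−0.0824·4/12) + 2.73·e^(−0.0824·5/12) = 5.9728
Current forward F = (S − I)·e^(rT) = (109.83 − 5.9728)·e^(0.0824·6/12) = 103.8572 × 1.042060 = 108.2254
Value (long) = (F − K)·e^(−rT) = (108.2254 − 113.90) × 0.959637 = -5.4456
Value = -HK$5.45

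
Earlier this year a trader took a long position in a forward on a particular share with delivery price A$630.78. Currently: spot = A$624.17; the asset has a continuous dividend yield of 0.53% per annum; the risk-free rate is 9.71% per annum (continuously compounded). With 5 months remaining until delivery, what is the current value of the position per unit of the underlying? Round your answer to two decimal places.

A$17.02

Current fair forward for the remaining 5 months: F = S·e^((r − q)·T), (r − q) = 0.0971 − 0.0053 = 0.0918
F = 624.17 · e^(0.0918 × 5/12) = 624.17 × 1.038991 = 648.5070
Value of long forward = (F − K)·e^(−rT) = (648.5070 − 630.78) · e^(−0.0971·5/12)
= 17.7270 × 0.960349 = 17.02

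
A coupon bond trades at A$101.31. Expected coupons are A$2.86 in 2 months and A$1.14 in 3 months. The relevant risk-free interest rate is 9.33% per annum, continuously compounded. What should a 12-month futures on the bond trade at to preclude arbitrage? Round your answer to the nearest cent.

PV(coupons) I = 2.86·e^(−0.0933·2/12) + 1.14·e^(−0.0933·3/12)
I = 2.8159 + 1.1137 = 3.9296
F = (S − I)·e^(rT) = (101.31 − 3.9296) · e^(0.0933·12/12)
= 97.3804 · e^0.093300 = 97.3804 × 1.097791 = A$106.90

A$106.90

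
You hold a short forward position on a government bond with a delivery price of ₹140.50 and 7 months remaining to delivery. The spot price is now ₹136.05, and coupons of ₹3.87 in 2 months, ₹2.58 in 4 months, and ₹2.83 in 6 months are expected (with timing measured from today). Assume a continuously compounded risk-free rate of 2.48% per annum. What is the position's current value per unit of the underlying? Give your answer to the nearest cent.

₹11.64

PV(remaining coupons) I = 3.87·e^(−0.0248·2/12) + 2.58·e^(−0.0248·4/12) + 2.83·e^(−0.0248·6/12) = 9.2079
Current forward F = (S − I)·e^(rT) = (136.05 − 9.2079)·e^(0.0248·7/12) = 126.8421 × 1.014572 = 128.6904
Value (long) = (F − K)·e^(−rT) = (128.6904 − 140.50) × 0.985637 = -11.6400
Short position value = −(long value) = ₹11.64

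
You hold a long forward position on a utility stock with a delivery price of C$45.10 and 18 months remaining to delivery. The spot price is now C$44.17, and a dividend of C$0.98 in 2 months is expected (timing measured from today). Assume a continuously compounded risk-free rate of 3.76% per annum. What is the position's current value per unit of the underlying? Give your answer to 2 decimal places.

C$0.57

PV(remaining dividends) I = 0.98·e^(−0.0376·2/12) = 0.9739
Current forward F = (S − I)·e^(rT) = (44.17 − 0.9739)·e^(0.0376·18/12) = 43.1961 × 1.058021 = 45.7024
Value (long) = (F − K)·e^(−rT) = (45.7024 − 45.10) × 0.945161 = 0.5694
Value = C$0.57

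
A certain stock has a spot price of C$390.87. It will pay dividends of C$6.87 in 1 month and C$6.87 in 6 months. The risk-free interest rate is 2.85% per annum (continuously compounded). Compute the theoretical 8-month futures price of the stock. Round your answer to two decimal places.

PV(dividends) I = 6.87·e^(−0.0285·1/12) + 6.87·e^(−0.0285·6/12)
I = 6.8537 + 6.7728 = 13.6265
F = (S − I)·e^(rT) = (390.87 − 13.6265) · e^(0.0285·8/12)
= 377.2435 · e^0.019000 = 377.2435 × 1.019182 = C$384.48

C$384.48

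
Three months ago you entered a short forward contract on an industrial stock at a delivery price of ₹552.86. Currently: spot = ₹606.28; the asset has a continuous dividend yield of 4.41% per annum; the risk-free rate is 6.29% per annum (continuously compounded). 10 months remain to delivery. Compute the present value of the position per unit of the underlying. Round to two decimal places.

-₹59.78

Current fair forward for the remaining 10 months: F = S·e^((r − q)·T), (r − q) = 0.0629 − 0.0441 = 0.0188
F = 606.28 · e^(0.0188 × 10/12) = 606.28 × 1.015790 = 615.8532
Value of long forward = (F − K)·e^(−rT) = (615.8532 − 552.86) · e^(−0.0629·10/12)
= 62.9932 × 0.948933 = 59.78
Short position value = −(long value) = -₹59.78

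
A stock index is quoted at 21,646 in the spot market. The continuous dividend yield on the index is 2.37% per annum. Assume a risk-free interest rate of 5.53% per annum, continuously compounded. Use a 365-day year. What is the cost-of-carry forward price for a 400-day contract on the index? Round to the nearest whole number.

F = S·e^((r − q)T) = 21646 · e^((0.0553 − 0.0237) × 400/365)
= 21646 · e^0.034630 = 21646 × 1.035237
F = 22,409

22,409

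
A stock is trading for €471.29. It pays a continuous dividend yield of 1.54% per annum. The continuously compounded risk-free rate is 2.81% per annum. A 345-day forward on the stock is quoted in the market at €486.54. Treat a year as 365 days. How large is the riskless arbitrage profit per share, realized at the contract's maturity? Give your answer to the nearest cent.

Fair forward: F* = S·e^(carry·T), with carry = (r − q) = 0.0281 − 0.0154 = 0.0127
F* = 471.29 · e^(0.0127 × 345/365) = 471.29 · e^0.012004 = 471.29 × 1.012076 = €476.9813
Market €486.54 > fair €476.9813: forward overpriced → cash-and-carry (buy spot, short the forward).
At maturity, profit = |F_mkt − F*| = |486.54 − 476.9813| = €9.56 per share

€9.56 per share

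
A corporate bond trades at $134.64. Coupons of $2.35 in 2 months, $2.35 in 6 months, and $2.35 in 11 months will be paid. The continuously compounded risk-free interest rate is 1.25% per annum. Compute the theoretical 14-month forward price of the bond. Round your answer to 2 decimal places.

$129.51

PV(coupons) I = 2.35·e^(−0.0125·2/12) + 2.35·e^(−0.0125·6/12) + 2.35·e^(−0.0125·11/12)
I = 2.3451 + 2.3354 + 2.3232 = 7.0037
F = (S − I)·e^(rT) = (134.64 − 7.0037) · e^(0.0125·14/12)
= 127.6363 · e^0.014583 = 127.6363 × 1.014690 = $129.51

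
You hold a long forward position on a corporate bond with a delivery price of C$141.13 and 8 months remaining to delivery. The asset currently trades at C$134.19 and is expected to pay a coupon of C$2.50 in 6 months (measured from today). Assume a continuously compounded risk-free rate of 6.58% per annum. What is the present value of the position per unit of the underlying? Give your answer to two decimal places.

PV(remaining coupons) I = 2.50·e^(−0.0658·6/12) = 2.4191
Current forward F = (S − I)·e^(rT) = (134.19 − 2.4191)·e^(0.0658·8/12) = 131.7709 × 1.044843 = 137.6799
Value (long) = (F − K)·e^(−rT) = (137.6799 − 141.13) × 0.957082 = -3.3020
Value = -C$3.30

-C$3.30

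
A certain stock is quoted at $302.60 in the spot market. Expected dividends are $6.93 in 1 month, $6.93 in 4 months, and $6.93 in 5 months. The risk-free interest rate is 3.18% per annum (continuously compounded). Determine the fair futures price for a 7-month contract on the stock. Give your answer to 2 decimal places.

$287.27

PV(dividends) I = 6.93·e^(−0.0318·1/12) + 6.93·e^(−0.0318·4/12) + 6.93·e^(−0.0318·5/12)
I = 6.9117 + 6.8569 + 6.8388 = 20.6074
F = (S − I)·e^(rT) = (302.60 − 20.6074) · e^(0.0318·7/12)
= 281.9926 · e^0.018550 = 281.9926 × 1.018723 = $287.27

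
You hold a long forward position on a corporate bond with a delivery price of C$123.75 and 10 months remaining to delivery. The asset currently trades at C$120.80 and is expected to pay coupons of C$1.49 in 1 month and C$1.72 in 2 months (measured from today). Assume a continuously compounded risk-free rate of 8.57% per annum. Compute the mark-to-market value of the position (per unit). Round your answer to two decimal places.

PV(remaining coupons) I = 1.49·e^(−0.0857·1/12) + 1.72·e^(−0.0857·2/12) = 3.1750
Current forward F = (S − I)·e^(rT) = (120.80 − 3.1750)·e^(0.0857·10/12) = 117.6250 × 1.074029 = 126.3327
Value (long) = (F − K)·e^(−rT) = (126.3327 − 123.75) × 0.931074 = 2.4047
Value = C$2.40

C$2.40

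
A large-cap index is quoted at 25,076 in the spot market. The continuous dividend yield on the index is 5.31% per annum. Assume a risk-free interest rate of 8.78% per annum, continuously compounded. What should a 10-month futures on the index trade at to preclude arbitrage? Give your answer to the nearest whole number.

25,812

F = S·e^((r − q)T) = 25076 · e^((0.0878 − 0.0531) × 10/12)
= 25076 · e^0.028917 = 25076 × 1.029339
F = 25,812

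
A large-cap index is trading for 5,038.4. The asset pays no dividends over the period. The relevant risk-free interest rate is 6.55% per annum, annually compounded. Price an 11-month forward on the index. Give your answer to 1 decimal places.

F = S · (1+r)^T
= 5038.4 × 1.059882
F = 5,340.1

5,340.1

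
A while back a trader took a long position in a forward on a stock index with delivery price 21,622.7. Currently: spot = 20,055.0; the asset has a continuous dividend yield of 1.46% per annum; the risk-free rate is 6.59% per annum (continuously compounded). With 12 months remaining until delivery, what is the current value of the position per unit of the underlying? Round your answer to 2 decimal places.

-479.38

Current fair forward for the remaining 12 months: F = S·e^((r − q)·T), (r − q) = 0.0659 − 0.0146 = 0.0513
F = 20055.0 · e^(0.0513 × 12/12) = 20055.0 × 1.05263864 = 21110.6679
Value of long forward = (F − K)·e^(−rT) = (21110.6679 − 21622.7) · e^(−0.0659·12/12)
= -512.0321 × 0.93622448 = -479.38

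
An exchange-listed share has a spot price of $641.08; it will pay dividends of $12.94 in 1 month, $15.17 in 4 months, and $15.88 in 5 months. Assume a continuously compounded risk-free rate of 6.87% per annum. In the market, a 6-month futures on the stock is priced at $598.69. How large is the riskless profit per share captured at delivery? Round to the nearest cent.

$20.16 per share

PV(dividends) I = 12.94·e^(−0.0687·1/12) + 15.17·e^(−0.0687·4/12) + 15.88·e^(−0.0687·5/12) = 43.1246
Fair futures F* = (S − I)·e^(rT) = (641.08 − 43.1246)·e^0.034350 = 597.9554 × 1.034947 = 618.8521
Market $598.69 < fair 618.8521: forward underpriced → reverse cash-and-carry (short the stock, invest proceeds at r, pay the dividends, go long the forward).
Profit at T = |F_mkt − F*| = |598.69 − 618.8521| = $20.16 per share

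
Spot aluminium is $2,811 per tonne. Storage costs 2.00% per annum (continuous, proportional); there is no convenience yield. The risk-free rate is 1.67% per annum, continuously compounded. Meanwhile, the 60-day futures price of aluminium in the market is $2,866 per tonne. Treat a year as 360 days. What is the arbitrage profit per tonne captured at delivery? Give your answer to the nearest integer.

$38 per tonne

Fair futures: F* = S·e^(carry·T), with carry = (r + u) = 0.0167 + 0.0200 = 0.0367
F* = 2811 · e^(0.0367 × 60/360) = 2811 · e^0.006117 = 2811 × 1.006136 = $2828.2483
Market $2866 > fair $2828.2483: forward overpriced → cash-and-carry (buy spot, short the forward).
At maturity, profit = |F_mkt − F*| = |2866 − 2828.2483| = $38 per tonne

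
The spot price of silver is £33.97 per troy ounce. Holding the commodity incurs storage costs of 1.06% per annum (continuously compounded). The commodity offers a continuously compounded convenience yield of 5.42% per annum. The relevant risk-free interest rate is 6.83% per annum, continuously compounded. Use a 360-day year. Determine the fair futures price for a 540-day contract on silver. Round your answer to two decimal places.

£35.25 per troy ounce

Net carry = r + u − y = 0.0683 + 0.0106 − 0.0542 = 0.0247
F = S·e^((r+u−y)T) = 33.97 · e^(0.0247 × 540/360) = 33.97 · e^0.037050
= 33.97 × 1.037745 = £35.25 per troy ounce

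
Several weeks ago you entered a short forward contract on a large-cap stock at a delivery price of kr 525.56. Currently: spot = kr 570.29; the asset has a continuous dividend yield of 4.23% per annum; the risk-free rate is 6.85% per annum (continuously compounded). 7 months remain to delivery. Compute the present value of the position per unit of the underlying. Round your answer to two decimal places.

-kr 51.42

Current fair forward for the remaining 7 months: F = S·e^((r − q)·T), (r − q) = 0.0685 − 0.0423 = 0.0262
F = 570.29 · e^(0.0262 × 7/12) = 570.29 × 1.015401 = 579.0730
Value of long forward = (F − K)·e^(−rT) = (579.0730 − 525.56) · e^(−0.0685·7/12)
= 53.5130 × 0.960829 = 51.42
Short position value = −(long value) = -kr 51.42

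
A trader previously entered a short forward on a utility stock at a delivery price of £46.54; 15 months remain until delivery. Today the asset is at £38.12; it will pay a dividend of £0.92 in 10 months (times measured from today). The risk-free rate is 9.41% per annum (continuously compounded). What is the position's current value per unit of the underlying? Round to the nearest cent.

PV(remaining dividends) I = 0.92·e^(−0.0941·10/12) = 0.8506
Current forward F = (S − I)·e^(rT) = (38.12 − 0.8506)·e^(0.0941·15/12) = 37.2694 × 1.124822 = 41.9214
Value (long) = (F − K)·e^(−rT) = (41.9214 − 46.54) × 0.889029 = -4.1061
Short position value = −(long value) = £4.11

£4.11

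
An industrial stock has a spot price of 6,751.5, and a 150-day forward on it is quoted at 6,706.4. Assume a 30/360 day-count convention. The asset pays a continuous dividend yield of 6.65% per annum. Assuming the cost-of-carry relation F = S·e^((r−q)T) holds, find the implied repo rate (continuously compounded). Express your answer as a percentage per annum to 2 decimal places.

5.04%

From F = S·e^((r−q)T): (r − q) = ln(F/S)/T
ln(6706.4/6751.5) = ln(0.993320) = -0.006702
(r − q) = -0.006702 / (150/360) = -0.016085
r = ln(F/S)/T + q = -0.016085 + 0.0665 = 0.050415
r = 5.04%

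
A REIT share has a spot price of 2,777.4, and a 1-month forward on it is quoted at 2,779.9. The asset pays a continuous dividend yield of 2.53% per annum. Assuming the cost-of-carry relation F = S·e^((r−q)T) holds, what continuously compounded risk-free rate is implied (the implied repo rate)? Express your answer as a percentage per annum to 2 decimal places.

3.61%

From F = S·e^((r−q)T): (r − q) = ln(F/S)/T
ln(2779.9/2777.4) = ln(1.000900) = 0.000900
(r − q) = 0.000900 / (1/12) = 0.010800
r = ln(F/S)/T + q = 0.010800 + 0.0253 = 0.036100
r = 3.61%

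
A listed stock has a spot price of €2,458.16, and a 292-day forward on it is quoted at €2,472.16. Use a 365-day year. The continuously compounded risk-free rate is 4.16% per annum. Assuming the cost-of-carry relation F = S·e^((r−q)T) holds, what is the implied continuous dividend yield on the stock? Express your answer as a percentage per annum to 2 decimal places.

From F = S·e^((r−q)T): (r − q) = ln(F/S)/T
ln(2472.16/2458.16) = ln(1.005695) = 0.005679
(r − q) = 0.005679 / (292/365) = 0.007099
q = r − ln(F/S)/T = 0.0416 − 0.007099 = 0.034501
q = 3.45%

3.45%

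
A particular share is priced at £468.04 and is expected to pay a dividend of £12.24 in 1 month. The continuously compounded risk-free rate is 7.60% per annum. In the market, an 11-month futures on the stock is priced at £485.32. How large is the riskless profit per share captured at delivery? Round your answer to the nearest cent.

PV(dividends) I = 12.24·e^(−0.0760·1/12) = 12.1627
Fair futures F* = (S − I)·e^(rT) = (468.04 − 12.1627)·e^0.069667 = 455.8773 × 1.072151 = 488.7693
Market £485.32 < fair 488.7693: forward underpriced → reverse cash-and-carry (short the stock, invest proceeds at r, pay the dividends, go long the forward).
Profit at T = |F_mkt − F*| = |485.32 − 488.7693| = £3.45 per share

£3.45 per share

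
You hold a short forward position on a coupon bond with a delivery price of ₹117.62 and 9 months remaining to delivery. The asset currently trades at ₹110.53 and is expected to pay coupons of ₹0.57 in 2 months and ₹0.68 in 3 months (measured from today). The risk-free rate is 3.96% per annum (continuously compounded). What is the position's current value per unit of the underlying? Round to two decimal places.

₹4.89

PV(remaining coupons) I = 0.57·e^(−0.0396·2/12) + 0.68·e^(−0.0396·3/12) = 1.2396
Current forward F = (S − I)·e^(rT) = (110.53 − 1.2396)·e^(0.0396·9/12) = 109.2904 × 1.030145 = 112.5850
Value (long) = (F − K)·e^(−rT) = (112.5850 − 117.62) × 0.970737 = -4.8877
Short position value = −(long value) = ₹4.89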